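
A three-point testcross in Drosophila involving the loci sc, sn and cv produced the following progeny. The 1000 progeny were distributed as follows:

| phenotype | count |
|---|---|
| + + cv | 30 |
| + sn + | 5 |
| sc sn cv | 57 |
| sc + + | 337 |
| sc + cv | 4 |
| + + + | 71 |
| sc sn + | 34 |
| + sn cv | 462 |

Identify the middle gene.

The two most frequent reciprocal classes, sc + + and + sn cv, are the parental types, so the F1 was sc + + / + sn cv.
The two rarest classes, sc + cv and + sn +, are the double crossovers. Comparing them with the parentals, only the cv allele has switched, so cv is the middle locus and the order is sn – cv – sc.

cv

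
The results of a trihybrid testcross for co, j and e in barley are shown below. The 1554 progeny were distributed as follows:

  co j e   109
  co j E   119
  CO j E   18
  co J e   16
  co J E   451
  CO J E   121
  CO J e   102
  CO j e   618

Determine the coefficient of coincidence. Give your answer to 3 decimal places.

The two most frequent reciprocal classes, co J E and CO j e, are the parental types, so the F1 was co J E / CO j e.
The two rarest classes, co J e and CO j E, are the double crossovers. Comparing them with the parentals, only the e allele has switched, so e is the middle locus and the order is j – e – co.
j–e: (221 + 34)/1554 = 0.1641; e–co: (230 + 34)/1554 = 0.1699.
Expected DCO frequency = 0.1641 × 0.1699 ≈ 0.02788; observed = 34/1554 ≈ 0.02188.
Coefficient of coincidence = 0.02188/0.02788 ≈ 0.785.

0.785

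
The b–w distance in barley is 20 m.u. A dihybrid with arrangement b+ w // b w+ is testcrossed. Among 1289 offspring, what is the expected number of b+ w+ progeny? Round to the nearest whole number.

A map distance of 20 m.u. corresponds to a recombination frequency of 0.200.
The F1 is b+ w / b w+, so b+ w+ is a recombinant gamete class with expected frequency r/2 = 0.200/2 = 0.1000.
Expected number = 0.1000 × 1289 = 128.90 ≈ 129.

129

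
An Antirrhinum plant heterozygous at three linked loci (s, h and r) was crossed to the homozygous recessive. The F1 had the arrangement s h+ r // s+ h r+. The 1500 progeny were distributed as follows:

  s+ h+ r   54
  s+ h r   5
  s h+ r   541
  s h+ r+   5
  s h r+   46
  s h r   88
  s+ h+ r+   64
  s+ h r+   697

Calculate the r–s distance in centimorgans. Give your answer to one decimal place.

7.3 centimorgans

The two rarest classes, s h+ r+ and s+ h r, are the double crossovers. Comparing them with the parentals, only the r allele has switched, so r is the middle locus and the order is h – r – s.
Crossovers in the r–s interval produce the single-crossover classes s+ h+ r and s h r+ (54 + 46 = 100) plus the double crossovers (10).
RF(r–s) = (100 + 10) / 1500 = 110/1500 = 0.0733 → 7.3 centimorgans.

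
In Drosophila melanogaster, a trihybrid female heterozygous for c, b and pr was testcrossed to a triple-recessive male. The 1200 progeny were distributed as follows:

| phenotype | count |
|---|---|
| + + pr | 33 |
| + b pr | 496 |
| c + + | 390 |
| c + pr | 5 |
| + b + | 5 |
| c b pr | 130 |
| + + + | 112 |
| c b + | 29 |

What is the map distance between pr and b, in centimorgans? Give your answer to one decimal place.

The two most frequent reciprocal classes, c + + and + b pr, are the parental types, so the F1 was c + + / + b pr.
The two rarest classes, c + pr and + b +, are the double crossovers. Comparing them with the parentals, only the pr allele has switched, so pr is the middle locus and the order is b – pr – c.
Crossovers in the b–pr interval produce the single-crossover classes c b + and + + pr (29 + 33 = 62) plus the double crossovers (10).
RF(b–pr) = (62 + 10) / 1200 = 72/1200 = 0.0600 → 6.0 centimorgans.

6.0 centimorgans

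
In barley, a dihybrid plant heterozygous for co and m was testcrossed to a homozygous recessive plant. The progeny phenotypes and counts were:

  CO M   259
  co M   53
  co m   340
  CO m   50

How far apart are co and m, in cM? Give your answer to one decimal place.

The two most frequent classes, CO M (259) and co m (340), are the parental types, so the F1 was CO M / co m.
The recombinant classes are CO m and co M: 50 + 53 = 103.
Recombination frequency = 103/702 = 0.1467 ≈ 14.7%, i.e. 14.7 cM.

14.7 cM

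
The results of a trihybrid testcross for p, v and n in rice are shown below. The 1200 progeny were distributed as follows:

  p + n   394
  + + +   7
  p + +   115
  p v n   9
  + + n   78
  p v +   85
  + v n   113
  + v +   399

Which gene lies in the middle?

v

The two most frequent reciprocal classes, p + n and + v +, are the parental types, so the F1 was p + n / + v +.
The two rarest classes, p v n and + + +, are the double crossovers. Comparing them with the parentals, only the v allele has switched, so v is the middle locus and the order is p – v – n.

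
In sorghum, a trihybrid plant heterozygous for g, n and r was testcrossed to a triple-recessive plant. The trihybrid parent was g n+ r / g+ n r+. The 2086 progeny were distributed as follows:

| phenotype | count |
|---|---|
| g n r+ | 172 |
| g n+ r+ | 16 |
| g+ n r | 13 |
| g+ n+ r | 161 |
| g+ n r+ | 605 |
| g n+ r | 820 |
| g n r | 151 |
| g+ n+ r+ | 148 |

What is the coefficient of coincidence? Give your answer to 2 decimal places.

The two rarest classes, g n+ r+ and g+ n r, are the double crossovers. Comparing them with the parentals, only the r allele has switched, so r is the middle locus and the order is g – r – n.
g–r: (333 + 29)/2086 = 0.1735; r–n: (299 + 29)/2086 = 0.1572.
Expected DCO frequency = 0.1735 × 0.1572 ≈ 0.02727; observed = 29/2086 ≈ 0.01390.
Coefficient of coincidence = 0.01390/0.02727 ≈ 0.51.

0.51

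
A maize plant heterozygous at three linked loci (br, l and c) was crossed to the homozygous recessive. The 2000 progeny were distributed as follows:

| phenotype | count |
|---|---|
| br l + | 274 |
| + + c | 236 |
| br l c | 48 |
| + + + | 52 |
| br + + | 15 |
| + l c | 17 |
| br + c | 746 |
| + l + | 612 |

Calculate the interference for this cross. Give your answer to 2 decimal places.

The two most frequent reciprocal classes, br + c and + l +, are the parental types, so the F1 was br + c / + l +.
The two rarest classes, br + + and + l c, are the double crossovers. Comparing them with the parentals, only the c allele has switched, so c is the middle locus and the order is l – c – br.
l–c: (100 + 32)/2000 = 0.0660; c–br: (510 + 32)/2000 = 0.2710.
Expected DCO frequency = 0.0660 × 0.2710 ≈ 0.01789; observed = 32/2000 ≈ 0.01600.
Coefficient of coincidence = 0.01600/0.01789 ≈ 0.89; interference = 1 − 0.89 = 0.11.

0.11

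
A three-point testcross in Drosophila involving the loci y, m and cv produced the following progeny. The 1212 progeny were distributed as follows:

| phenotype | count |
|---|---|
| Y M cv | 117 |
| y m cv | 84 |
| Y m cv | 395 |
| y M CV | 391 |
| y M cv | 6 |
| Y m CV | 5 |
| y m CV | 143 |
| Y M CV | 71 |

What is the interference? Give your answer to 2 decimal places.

0.70

The two most frequent reciprocal classes, y M CV and Y m cv, are the parental types, so the F1 was y M CV / Y m cv.
The two rarest classes, y M cv and Y m CV, are the double crossovers. Comparing them with the parentals, only the cv allele has switched, so cv is the middle locus and the order is y – cv – m.
y–cv: (155 + 11)/1212 = 0.1370; cv–m: (260 + 11)/1212 = 0.2236.
Expected DCO frequency = 0.1370 × 0.2236 ≈ 0.03063; observed = 11/1212 ≈ 0.00908.
Coefficient of coincidence = 0.00908/0.03063 ≈ 0.30; interference = 1 − 0.30 = 0.70.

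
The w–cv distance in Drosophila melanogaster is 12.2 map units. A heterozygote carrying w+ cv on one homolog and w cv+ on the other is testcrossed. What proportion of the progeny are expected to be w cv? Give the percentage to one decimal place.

6.1%

A map distance of 12.2 map units corresponds to a recombination frequency of 0.122.
The F1 is w+ cv / w cv+, so w cv is a recombinant gamete class with expected frequency r/2 = 0.122/2 = 0.0610.
That is 0.0610 = 6.1% of the progeny.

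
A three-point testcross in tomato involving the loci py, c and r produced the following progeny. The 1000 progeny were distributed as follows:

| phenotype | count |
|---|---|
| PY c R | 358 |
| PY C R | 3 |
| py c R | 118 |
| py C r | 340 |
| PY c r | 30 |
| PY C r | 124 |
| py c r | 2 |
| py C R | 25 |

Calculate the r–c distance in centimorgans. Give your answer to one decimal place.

6.0 centimorgans

The two most frequent reciprocal classes, py C r and PY c R, are the parental types, so the F1 was py C r / PY c R.
The two rarest classes, py c r and PY C R, are the double crossovers. Comparing them with the parentals, only the c allele has switched, so c is the middle locus and the order is r – c – py.
Crossovers in the r–c interval produce the single-crossover classes py C R and PY c r (25 + 30 = 55) plus the double crossovers (5).
RF(r–c) = (55 + 5) / 1000 = 60/1000 = 0.0600 → 6.0 centimorgans.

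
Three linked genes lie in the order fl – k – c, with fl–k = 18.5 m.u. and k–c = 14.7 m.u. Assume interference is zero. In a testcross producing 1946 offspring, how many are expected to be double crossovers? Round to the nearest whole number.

53

Map distances give recombination frequencies of 0.185 and 0.147 for the two intervals.
With no interference, expected double-crossover frequency = 0.185 × 0.147 = 0.02719.
Expected number = 0.02719 × 1946 = 52.92 ≈ 53.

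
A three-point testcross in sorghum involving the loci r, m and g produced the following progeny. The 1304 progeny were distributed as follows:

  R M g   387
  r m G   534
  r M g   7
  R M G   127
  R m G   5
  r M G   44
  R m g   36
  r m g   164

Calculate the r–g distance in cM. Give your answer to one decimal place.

23.2 cM

The two most frequent reciprocal classes, R M g and r m G, are the parental types, so the F1 was R M g / r m G.
The two rarest classes, r M g and R m G, are the double crossovers. Comparing them with the parentals, only the r allele has switched, so r is the middle locus and the order is g – r – m.
Crossovers in the g–r interval produce the single-crossover classes R M G and r m g (127 + 164 = 291) plus the double crossovers (12).
RF(g–r) = (291 + 12) / 1304 = 303/1304 = 0.2324 → 23.2 cM.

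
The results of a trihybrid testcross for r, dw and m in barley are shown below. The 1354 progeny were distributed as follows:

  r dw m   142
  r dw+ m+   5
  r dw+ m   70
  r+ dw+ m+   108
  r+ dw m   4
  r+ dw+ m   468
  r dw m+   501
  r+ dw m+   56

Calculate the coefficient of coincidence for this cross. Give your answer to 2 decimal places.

The two most frequent reciprocal classes, r+ dw+ m and r dw m+, are the parental types, so the F1 was r+ dw+ m / r dw m+.
The two rarest classes, r+ dw m and r dw+ m+, are the double crossovers. Comparing them with the parentals, only the dw allele has switched, so dw is the middle locus and the order is r – dw – m.
r–dw: (126 + 9)/1354 = 0.0997; dw–m: (250 + 9)/1354 = 0.1913.
Expected DCO frequency = 0.0997 × 0.1913 ≈ 0.01907; observed = 9/1354 ≈ 0.00665.
Coefficient of coincidence = 0.00665/0.01907 ≈ 0.35.

0.35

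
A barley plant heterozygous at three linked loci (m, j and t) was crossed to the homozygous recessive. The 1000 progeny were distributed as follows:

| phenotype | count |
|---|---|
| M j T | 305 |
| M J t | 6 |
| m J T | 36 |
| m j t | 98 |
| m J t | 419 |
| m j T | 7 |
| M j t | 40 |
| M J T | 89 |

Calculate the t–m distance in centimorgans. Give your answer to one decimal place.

The two most frequent reciprocal classes, M j T and m J t, are the parental types, so the F1 was M j T / m J t.
The two rarest classes, m j T and M J t, are the double crossovers. Comparing them with the parentals, only the m allele has switched, so m is the middle locus and the order is j – m – t.
Crossovers in the m–t interval produce the single-crossover classes M j t and m J T (40 + 36 = 76) plus the double crossovers (13).
RF(m–t) = (76 + 13) / 1000 = 89/1000 = 0.0890 → 8.9 centimorgans.

8.9 centimorgans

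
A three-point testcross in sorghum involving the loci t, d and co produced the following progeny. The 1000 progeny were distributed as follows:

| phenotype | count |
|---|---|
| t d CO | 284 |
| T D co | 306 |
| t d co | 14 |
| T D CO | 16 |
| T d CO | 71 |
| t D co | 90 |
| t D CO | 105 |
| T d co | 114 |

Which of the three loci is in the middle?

co

The two most frequent reciprocal classes, T D co and t d CO, are the parental types, so the F1 was T D co / t d CO.
The two rarest classes, T D CO and t d co, are the double crossovers. Comparing them with the parentals, only the co allele has switched, so co is the middle locus and the order is t – co – d.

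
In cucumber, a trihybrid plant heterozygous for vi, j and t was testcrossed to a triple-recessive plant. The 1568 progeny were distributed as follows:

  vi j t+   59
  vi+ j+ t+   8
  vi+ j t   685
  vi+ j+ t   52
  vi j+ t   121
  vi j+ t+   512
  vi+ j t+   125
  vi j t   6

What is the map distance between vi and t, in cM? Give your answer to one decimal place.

16.6 cM

The two most frequent reciprocal classes, vi+ j t and vi j+ t+, are the parental types, so the F1 was vi+ j t / vi j+ t+.
The two rarest classes, vi j t and vi+ j+ t+, are the double crossovers. Comparing them with the parentals, only the vi allele has switched, so vi is the middle locus and the order is t – vi – j.
Crossovers in the t–vi interval produce the single-crossover classes vi+ j t+ and vi j+ t (125 + 121 = 246) plus the double crossovers (14).
RF(t–vi) = (246 + 14) / 1568 = 260/1568 = 0.1658 → 16.6 cM.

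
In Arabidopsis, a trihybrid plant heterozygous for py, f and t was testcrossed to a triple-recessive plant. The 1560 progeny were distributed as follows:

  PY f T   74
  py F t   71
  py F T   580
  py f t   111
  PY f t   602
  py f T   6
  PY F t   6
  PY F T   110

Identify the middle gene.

The two most frequent reciprocal classes, py F T and PY f t, are the parental types, so the F1 was py F T / PY f t.
The two rarest classes, py f T and PY F t, are the double crossovers. Comparing them with the parentals, only the f allele has switched, so f is the middle locus and the order is py – f – t.

f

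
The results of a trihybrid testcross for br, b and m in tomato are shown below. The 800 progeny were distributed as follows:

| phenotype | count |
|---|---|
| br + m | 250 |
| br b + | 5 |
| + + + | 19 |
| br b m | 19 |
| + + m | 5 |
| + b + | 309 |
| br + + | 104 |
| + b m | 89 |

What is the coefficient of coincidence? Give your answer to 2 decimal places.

The two most frequent reciprocal classes, br + m and + b +, are the parental types, so the F1 was br + m / + b +.
The two rarest classes, + + m and br b +, are the double crossovers. Comparing them with the parentals, only the br allele has switched, so br is the middle locus and the order is b – br – m.
b–br: (38 + 10)/800 = 0.0600; br–m: (193 + 10)/800 = 0.2537.
Expected DCO frequency = 0.0600 × 0.2537 ≈ 0.01522; observed = 10/800 ≈ 0.01250.
Coefficient of coincidence = 0.01250/0.01522 ≈ 0.82.

0.82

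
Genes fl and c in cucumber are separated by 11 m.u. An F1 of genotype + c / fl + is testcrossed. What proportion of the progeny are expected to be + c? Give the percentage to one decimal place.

A map distance of 11 m.u. corresponds to a recombination frequency of 0.110.
The F1 is + c / fl +, so + c is a parental gamete class with expected frequency (1 − r)/2 = 0.890/2 = 0.4450.
That is 0.4450 = 44.5% of the progeny.

44.5%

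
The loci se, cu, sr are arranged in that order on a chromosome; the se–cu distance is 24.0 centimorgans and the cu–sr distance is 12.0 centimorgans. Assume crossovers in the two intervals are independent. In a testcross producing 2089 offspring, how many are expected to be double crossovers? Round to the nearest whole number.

Map distances give recombination frequencies of 0.240 and 0.120 for the two intervals.
With no interference, expected double-crossover frequency = 0.240 × 0.120 = 0.02880.
Expected number = 0.02880 × 2089 = 60.16 ≈ 60.

60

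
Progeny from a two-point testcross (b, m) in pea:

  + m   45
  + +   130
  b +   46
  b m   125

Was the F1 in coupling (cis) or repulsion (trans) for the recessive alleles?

cis

The two most frequent classes are + + (130) and b m (125); these are the parental (non-recombinant) types.
So the F1 carried + + on one chromosome and b m on the other — the recessive alleles are on the same chromosome (cis / coupling).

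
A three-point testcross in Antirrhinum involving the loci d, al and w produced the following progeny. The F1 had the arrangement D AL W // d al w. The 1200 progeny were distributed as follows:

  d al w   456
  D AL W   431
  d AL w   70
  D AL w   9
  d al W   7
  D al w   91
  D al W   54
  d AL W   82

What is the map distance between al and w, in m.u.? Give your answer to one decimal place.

11.7 m.u.

The two rarest classes, D AL w and d al W, are the double crossovers. Comparing them with the parentals, only the w allele has switched, so w is the middle locus and the order is d – w – al.
Crossovers in the w–al interval produce the single-crossover classes D al W and d AL w (54 + 70 = 124) plus the double crossovers (16).
RF(w–al) = (124 + 16) / 1200 = 140/1200 = 0.1167 → 11.7 m.u.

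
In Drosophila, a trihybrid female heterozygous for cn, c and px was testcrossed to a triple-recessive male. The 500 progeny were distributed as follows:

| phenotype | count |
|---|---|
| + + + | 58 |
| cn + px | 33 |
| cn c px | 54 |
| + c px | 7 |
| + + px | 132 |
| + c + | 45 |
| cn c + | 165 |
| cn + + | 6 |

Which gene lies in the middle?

c

The two most frequent reciprocal classes, + + px and cn c +, are the parental types, so the F1 was + + px / cn c +.
The two rarest classes, + c px and cn + +, are the double crossovers. Comparing them with the parentals, only the c allele has switched, so c is the middle locus and the order is px – c – cn.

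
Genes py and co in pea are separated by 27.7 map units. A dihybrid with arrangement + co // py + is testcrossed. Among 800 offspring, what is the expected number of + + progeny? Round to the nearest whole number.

111

A map distance of 27.7 map units corresponds to a recombination frequency of 0.277.
The F1 is + co / py +, so + + is a recombinant gamete class with expected frequency r/2 = 0.277/2 = 0.1385.
Expected number = 0.1385 × 800 = 110.80 ≈ 111.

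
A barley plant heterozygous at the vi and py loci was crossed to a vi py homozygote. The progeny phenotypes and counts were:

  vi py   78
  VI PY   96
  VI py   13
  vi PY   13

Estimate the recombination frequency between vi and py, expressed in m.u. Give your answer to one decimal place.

The two most frequent classes, VI PY (96) and vi py (78), are the parental types, so the F1 was VI PY / vi py.
The recombinant classes are VI py and vi PY: 13 + 13 = 26.
Recombination frequency = 26/200 = 0.1300 ≈ 13.0%, i.e. 13.0 m.u.

13.0 m.u.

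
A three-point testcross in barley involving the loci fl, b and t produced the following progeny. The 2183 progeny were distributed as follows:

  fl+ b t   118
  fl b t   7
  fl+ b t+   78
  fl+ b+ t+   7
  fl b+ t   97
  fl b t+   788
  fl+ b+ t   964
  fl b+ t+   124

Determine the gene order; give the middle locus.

t

The two most frequent reciprocal classes, fl+ b+ t and fl b t+, are the parental types, so the F1 was fl+ b+ t / fl b t+.
The two rarest classes, fl+ b+ t+ and fl b t, are the double crossovers. Comparing them with the parentals, only the t allele has switched, so t is the middle locus and the order is b – t – fl.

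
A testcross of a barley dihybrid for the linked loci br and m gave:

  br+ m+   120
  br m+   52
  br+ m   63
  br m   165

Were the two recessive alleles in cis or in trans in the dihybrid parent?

cis

The two most frequent classes are br+ m+ (120) and br m (165); these are the parental (non-recombinant) types.
So the F1 carried br+ m+ on one chromosome and br m on the other — the recessive alleles are on the same chromosome (cis / coupling).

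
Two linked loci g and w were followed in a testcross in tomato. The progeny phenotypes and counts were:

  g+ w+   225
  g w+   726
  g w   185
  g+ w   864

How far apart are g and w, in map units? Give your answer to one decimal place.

The two most frequent classes, g+ w (864) and g w+ (726), are the parental types, so the F1 was g+ w / g w+.
The recombinant classes are g+ w+ and g w: 225 + 185 = 410.
Recombination frequency = 410/2000 = 0.2050 ≈ 20.5%, i.e. 20.5 map units.

20.5 map units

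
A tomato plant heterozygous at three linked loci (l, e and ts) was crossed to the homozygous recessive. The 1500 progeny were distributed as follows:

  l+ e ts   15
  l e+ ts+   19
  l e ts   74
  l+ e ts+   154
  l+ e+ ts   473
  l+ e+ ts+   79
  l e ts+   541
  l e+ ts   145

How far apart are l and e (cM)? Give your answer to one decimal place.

The two most frequent reciprocal classes, l e ts+ and l+ e+ ts, are the parental types, so the F1 was l e ts+ / l+ e+ ts.
The two rarest classes, l e+ ts+ and l+ e ts, are the double crossovers. Comparing them with the parentals, only the e allele has switched, so e is the middle locus and the order is ts – e – l.
Crossovers in the e–l interval produce the single-crossover classes l+ e ts+ and l e+ ts (154 + 145 = 299) plus the double crossovers (34).
RF(e–l) = (299 + 34) / 1500 = 333/1500 = 0.2220 → 22.2 cM.

22.2 cM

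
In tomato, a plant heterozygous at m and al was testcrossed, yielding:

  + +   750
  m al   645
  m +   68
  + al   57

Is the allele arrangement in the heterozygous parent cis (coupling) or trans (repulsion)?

The two most frequent classes are + + (750) and m al (645); these are the parental (non-recombinant) types.
So the F1 carried + + on one chromosome and m al on the other — the recessive alleles are on the same chromosome (cis / coupling).

cis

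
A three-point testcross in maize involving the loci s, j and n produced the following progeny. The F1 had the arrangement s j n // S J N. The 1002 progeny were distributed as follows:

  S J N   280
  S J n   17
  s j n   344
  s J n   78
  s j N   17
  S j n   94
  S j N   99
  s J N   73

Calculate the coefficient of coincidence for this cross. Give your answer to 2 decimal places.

0.80

The two rarest classes, s j N and S J n, are the double crossovers. Comparing them with the parentals, only the n allele has switched, so n is the middle locus and the order is s – n – j.
s–n: (167 + 34)/1002 = 0.2006; n–j: (177 + 34)/1002 = 0.2106.
Expected DCO frequency = 0.2006 × 0.2106 ≈ 0.04225; observed = 34/1002 ≈ 0.03393.
Coefficient of coincidence = 0.03393/0.04225 ≈ 0.80.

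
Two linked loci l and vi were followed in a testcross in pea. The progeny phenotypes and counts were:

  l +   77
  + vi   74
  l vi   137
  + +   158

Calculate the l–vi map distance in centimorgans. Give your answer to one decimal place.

The two most frequent classes, + + (158) and l vi (137), are the parental types, so the F1 was + + / l vi.
The recombinant classes are + vi and l +: 74 + 77 = 151.
Recombination frequency = 151/446 = 0.3386 ≈ 33.9%, i.e. 33.9 centimorgans.

33.9 centimorgans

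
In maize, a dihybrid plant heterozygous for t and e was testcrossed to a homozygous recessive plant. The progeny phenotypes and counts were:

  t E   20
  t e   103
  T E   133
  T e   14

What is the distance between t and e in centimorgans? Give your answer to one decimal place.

12.6 centimorgans

The two most frequent classes, T E (133) and t e (103), are the parental types, so the F1 was T E / t e.
The recombinant classes are T e and t E: 14 + 20 = 34.
Recombination frequency = 34/270 = 0.1259 ≈ 12.6%, i.e. 12.6 centimorgans.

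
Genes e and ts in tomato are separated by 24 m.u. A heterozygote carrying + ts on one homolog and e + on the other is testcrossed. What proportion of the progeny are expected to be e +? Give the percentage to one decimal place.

A map distance of 24 m.u. corresponds to a recombination frequency of 0.240.
The F1 is + ts / e +, so e + is a parental gamete class with expected frequency (1 − r)/2 = 0.760/2 = 0.3800.
That is 0.3800 = 38.0% of the progeny.

38.0%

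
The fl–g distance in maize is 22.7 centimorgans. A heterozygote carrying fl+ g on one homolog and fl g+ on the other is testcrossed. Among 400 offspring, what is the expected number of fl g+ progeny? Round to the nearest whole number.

155

A map distance of 22.7 centimorgans corresponds to a recombination frequency of 0.227.
The F1 is fl+ g / fl g+, so fl g+ is a parental gamete class with expected frequency (1 − r)/2 = 0.773/2 = 0.3865.
Expected number = 0.3865 × 400 = 154.60 ≈ 155.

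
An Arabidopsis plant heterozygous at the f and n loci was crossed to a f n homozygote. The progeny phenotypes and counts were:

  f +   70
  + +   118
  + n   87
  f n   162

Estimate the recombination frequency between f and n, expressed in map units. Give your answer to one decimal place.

The two most frequent classes, + + (118) and f n (162), are the parental types, so the F1 was + + / f n.
The recombinant classes are + n and f +: 87 + 70 = 157.
Recombination frequency = 157/437 = 0.3593 ≈ 35.9%, i.e. 35.9 map units.

35.9 map units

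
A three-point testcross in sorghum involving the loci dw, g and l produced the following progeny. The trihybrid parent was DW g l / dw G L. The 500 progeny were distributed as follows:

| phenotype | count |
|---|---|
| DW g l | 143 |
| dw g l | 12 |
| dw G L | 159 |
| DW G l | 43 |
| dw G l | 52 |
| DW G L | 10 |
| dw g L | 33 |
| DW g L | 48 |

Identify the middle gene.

dw

The two rarest classes, dw g l and DW G L, are the double crossovers. Comparing them with the parentals, only the dw allele has switched, so dw is the middle locus and the order is g – dw – l.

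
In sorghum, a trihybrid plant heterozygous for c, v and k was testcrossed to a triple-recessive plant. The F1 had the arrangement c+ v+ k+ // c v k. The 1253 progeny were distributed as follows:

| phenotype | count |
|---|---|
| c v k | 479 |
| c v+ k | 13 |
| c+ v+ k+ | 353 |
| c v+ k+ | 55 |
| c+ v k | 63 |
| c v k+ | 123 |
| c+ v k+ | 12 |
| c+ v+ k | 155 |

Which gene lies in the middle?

v

The two rarest classes, c+ v k+ and c v+ k, are the double crossovers. Comparing them with the parentals, only the v allele has switched, so v is the middle locus and the order is c – v – k.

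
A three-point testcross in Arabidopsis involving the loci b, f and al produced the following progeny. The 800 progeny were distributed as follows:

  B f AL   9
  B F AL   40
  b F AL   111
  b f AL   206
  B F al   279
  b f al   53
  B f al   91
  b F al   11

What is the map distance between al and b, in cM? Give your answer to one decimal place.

The two most frequent reciprocal classes, B F al and b f AL, are the parental types, so the F1 was B F al / b f AL.
The two rarest classes, b F al and B f AL, are the double crossovers. Comparing them with the parentals, only the b allele has switched, so b is the middle locus and the order is f – b – al.
Crossovers in the b–al interval produce the single-crossover classes B F AL and b f al (40 + 53 = 93) plus the double crossovers (20).
RF(b–al) = (93 + 20) / 800 = 113/800 = 0.1412 → 14.1 cM.

14.1 cM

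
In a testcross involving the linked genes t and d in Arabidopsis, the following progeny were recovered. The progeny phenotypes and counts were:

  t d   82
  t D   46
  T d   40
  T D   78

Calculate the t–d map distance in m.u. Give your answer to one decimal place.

35.0 m.u.

The two most frequent classes, T D (78) and t d (82), are the parental types, so the F1 was T D / t d.
The recombinant classes are T d and t D: 40 + 46 = 86.
Recombination frequency = 86/246 = 0.3496 ≈ 35.0%, i.e. 35.0 m.u.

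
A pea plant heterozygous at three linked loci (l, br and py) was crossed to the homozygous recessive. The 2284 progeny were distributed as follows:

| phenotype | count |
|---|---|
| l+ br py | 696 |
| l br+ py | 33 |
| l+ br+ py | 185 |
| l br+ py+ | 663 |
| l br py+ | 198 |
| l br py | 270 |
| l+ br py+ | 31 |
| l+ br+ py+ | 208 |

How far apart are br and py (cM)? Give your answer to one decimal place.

19.6 cM

The two most frequent reciprocal classes, l br+ py+ and l+ br py, are the parental types, so the F1 was l br+ py+ / l+ br py.
The two rarest classes, l br+ py and l+ br py+, are the double crossovers. Comparing them with the parentals, only the py allele has switched, so py is the middle locus and the order is br – py – l.
Crossovers in the br–py interval produce the single-crossover classes l br py+ and l+ br+ py (198 + 185 = 383) plus the double crossovers (64).
RF(br–py) = (383 + 64) / 2284 = 447/2284 = 0.1957 → 19.6 cM.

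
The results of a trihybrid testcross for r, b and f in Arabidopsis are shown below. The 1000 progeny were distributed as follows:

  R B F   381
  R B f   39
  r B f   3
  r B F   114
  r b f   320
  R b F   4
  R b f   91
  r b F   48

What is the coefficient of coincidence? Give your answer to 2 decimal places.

0.35

The two most frequent reciprocal classes, r b f and R B F, are the parental types, so the F1 was r b f / R B F.
The two rarest classes, r B f and R b F, are the double crossovers. Comparing them with the parentals, only the b allele has switched, so b is the middle locus and the order is r – b – f.
r–b: (205 + 7)/1000 = 0.2120; b–f: (87 + 7)/1000 = 0.0940.
Expected DCO frequency = 0.2120 × 0.0940 ≈ 0.01993; observed = 7/1000 ≈ 0.00700.
Coefficient of coincidence = 0.00700/0.01993 ≈ 0.35.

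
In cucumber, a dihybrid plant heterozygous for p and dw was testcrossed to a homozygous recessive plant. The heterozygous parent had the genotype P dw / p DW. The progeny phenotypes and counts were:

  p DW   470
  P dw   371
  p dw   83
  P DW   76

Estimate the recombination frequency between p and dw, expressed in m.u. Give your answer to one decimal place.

The recombinant classes are P DW and p dw: 76 + 83 = 159.
Recombination frequency = 159/1000 = 0.1590 ≈ 15.9%, i.e. 15.9 m.u.

15.9 m.u.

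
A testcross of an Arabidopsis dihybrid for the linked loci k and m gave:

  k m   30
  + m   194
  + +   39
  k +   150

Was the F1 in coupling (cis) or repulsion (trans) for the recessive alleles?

The two most frequent classes are + m (194) and k + (150); these are the parental (non-recombinant) types.
So the F1 carried + m on one chromosome and k + on the other — the recessive alleles are on opposite chromosomes (trans / repulsion).

trans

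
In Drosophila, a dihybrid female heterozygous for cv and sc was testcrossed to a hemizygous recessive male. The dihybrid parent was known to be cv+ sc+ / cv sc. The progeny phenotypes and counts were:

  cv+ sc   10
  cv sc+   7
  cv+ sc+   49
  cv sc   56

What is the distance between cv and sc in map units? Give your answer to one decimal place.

13.9 map units

The recombinant classes are cv+ sc and cv sc+: 10 + 7 = 17.
Recombination frequency = 17/122 = 0.1393 ≈ 13.9%, i.e. 13.9 map units.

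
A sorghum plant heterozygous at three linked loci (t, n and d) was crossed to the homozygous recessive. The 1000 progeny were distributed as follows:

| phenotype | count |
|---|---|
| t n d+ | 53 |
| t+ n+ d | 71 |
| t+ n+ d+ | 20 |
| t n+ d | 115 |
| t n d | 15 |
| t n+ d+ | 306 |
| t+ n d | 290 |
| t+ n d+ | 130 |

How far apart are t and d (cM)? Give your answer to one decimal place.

The two most frequent reciprocal classes, t+ n d and t n+ d+, are the parental types, so the F1 was t+ n d / t n+ d+.
The two rarest classes, t n d and t+ n+ d+, are the double crossovers. Comparing them with the parentals, only the t allele has switched, so t is the middle locus and the order is n – t – d.
Crossovers in the t–d interval produce the single-crossover classes t+ n d+ and t n+ d (130 + 115 = 245) plus the double crossovers (35).
RF(t–d) = (245 + 35) / 1000 = 280/1000 = 0.2800 → 28.0 cM.

28.0 cM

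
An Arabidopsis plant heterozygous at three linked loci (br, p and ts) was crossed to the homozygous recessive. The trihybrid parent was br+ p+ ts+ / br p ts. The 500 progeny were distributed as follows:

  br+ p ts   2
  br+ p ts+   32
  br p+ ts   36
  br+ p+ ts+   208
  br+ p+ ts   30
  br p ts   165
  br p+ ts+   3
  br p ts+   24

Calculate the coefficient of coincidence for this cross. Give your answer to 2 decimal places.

The two rarest classes, br p+ ts+ and br+ p ts, are the double crossovers. Comparing them with the parentals, only the br allele has switched, so br is the middle locus and the order is ts – br – p.
ts–br: (54 + 5)/500 = 0.1180; br–p: (68 + 5)/500 = 0.1460.
Expected DCO frequency = 0.1180 × 0.1460 ≈ 0.01723; observed = 5/500 ≈ 0.01000.
Coefficient of coincidence = 0.01000/0.01723 ≈ 0.58.

0.58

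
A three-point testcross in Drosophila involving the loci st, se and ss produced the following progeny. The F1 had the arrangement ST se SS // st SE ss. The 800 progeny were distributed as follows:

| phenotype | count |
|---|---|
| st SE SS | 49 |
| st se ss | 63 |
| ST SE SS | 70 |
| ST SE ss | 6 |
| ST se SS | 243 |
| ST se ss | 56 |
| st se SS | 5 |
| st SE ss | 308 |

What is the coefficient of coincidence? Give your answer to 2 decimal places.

0.53

The two rarest classes, st se SS and ST SE ss, are the double crossovers. Comparing them with the parentals, only the st allele has switched, so st is the middle locus and the order is se – st – ss.
se–st: (133 + 11)/800 = 0.1800; st–ss: (105 + 11)/800 = 0.1450.
Expected DCO frequency = 0.1800 × 0.1450 ≈ 0.02610; observed = 11/800 ≈ 0.01375.
Coefficient of coincidence = 0.01375/0.02610 ≈ 0.53.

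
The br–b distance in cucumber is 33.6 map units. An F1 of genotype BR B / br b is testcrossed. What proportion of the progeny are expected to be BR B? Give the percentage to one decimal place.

33.2%

A map distance of 33.6 map units corresponds to a recombination frequency of 0.336.
The F1 is BR B / br b, so BR B is a parental gamete class with expected frequency (1 − r)/2 = 0.664/2 = 0.3320.
That is 0.3320 = 33.2% of the progeny.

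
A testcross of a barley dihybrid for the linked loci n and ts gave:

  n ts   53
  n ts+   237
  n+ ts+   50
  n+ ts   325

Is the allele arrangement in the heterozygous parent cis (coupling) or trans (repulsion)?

The two most frequent classes are n+ ts (325) and n ts+ (237); these are the parental (non-recombinant) types.
So the F1 carried n+ ts on one chromosome and n ts+ on the other — the recessive alleles are on opposite chromosomes (trans / repulsion).

trans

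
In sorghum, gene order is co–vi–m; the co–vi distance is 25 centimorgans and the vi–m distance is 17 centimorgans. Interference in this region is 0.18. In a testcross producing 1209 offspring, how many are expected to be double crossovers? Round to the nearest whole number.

42

Map distances give recombination frequencies of 0.250 and 0.170 for the two intervals.
With interference 0.18 (so coincidence = 0.82), expected double-crossover frequency = 0.250 × 0.170 × 0.82 = 0.03485.
Expected number = 0.03485 × 1209 = 42.13 ≈ 42.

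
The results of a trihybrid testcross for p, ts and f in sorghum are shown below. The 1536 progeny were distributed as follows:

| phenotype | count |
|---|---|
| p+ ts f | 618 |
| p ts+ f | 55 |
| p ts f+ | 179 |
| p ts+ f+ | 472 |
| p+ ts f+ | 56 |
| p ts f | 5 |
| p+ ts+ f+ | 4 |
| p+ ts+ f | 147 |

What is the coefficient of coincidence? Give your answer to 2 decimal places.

The two most frequent reciprocal classes, p ts+ f+ and p+ ts f, are the parental types, so the F1 was p ts+ f+ / p+ ts f.
The two rarest classes, p+ ts+ f+ and p ts f, are the double crossovers. Comparing them with the parentals, only the p allele has switched, so p is the middle locus and the order is ts – p – f.
ts–p: (326 + 9)/1536 = 0.2181; p–f: (111 + 9)/1536 = 0.0781.
Expected DCO frequency = 0.2181 × 0.0781 ≈ 0.01703; observed = 9/1536 ≈ 0.00586.
Coefficient of coincidence = 0.00586/0.01703 ≈ 0.34.

0.34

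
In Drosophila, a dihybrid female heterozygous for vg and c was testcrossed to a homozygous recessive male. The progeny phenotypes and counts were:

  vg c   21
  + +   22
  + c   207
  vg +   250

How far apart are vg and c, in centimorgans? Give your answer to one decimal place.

8.6 centimorgans

The two most frequent classes, + c (207) and vg + (250), are the parental types, so the F1 was + c / vg +.
The recombinant classes are + + and vg c: 22 + 21 = 43.
Recombination frequency = 43/500 = 0.0860 ≈ 8.6%, i.e. 8.6 centimorgans.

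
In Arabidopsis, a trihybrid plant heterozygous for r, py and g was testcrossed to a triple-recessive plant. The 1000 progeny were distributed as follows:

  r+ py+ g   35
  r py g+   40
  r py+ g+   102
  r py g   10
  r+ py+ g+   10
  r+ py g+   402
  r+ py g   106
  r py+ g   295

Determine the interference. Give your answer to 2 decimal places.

0.08

The two most frequent reciprocal classes, r+ py g+ and r py+ g, are the parental types, so the F1 was r+ py g+ / r py+ g.
The two rarest classes, r+ py+ g+ and r py g, are the double crossovers. Comparing them with the parentals, only the py allele has switched, so py is the middle locus and the order is r – py – g.
r–py: (75 + 20)/1000 = 0.0950; py–g: (208 + 20)/1000 = 0.2280.
Expected DCO frequency = 0.0950 × 0.2280 ≈ 0.02166; observed = 20/1000 ≈ 0.02000.
Coefficient of coincidence = 0.02000/0.02166 ≈ 0.92; interference = 1 − 0.92 = 0.08.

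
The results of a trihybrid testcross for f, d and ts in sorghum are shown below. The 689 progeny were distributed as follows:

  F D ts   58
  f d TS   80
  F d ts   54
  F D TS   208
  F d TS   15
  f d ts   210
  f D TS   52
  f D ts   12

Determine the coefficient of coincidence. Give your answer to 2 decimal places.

The two most frequent reciprocal classes, F D TS and f d ts, are the parental types, so the F1 was F D TS / f d ts.
The two rarest classes, F d TS and f D ts, are the double crossovers. Comparing them with the parentals, only the d allele has switched, so d is the middle locus and the order is f – d – ts.
f–d: (106 + 27)/689 = 0.1930; d–ts: (138 + 27)/689 = 0.2395.
Expected DCO frequency = 0.1930 × 0.2395 ≈ 0.04622; observed = 27/689 ≈ 0.03919.
Coefficient of coincidence = 0.03919/0.04622 ≈ 0.85.

0.85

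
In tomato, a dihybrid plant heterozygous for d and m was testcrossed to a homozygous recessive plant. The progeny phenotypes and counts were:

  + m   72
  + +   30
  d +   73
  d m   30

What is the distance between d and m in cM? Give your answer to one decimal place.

29.3 cM

The two most frequent classes, + m (72) and d + (73), are the parental types, so the F1 was + m / d +.
The recombinant classes are + + and d m: 30 + 30 = 60.
Recombination frequency = 60/205 = 0.2927 ≈ 29.3%, i.e. 29.3 cM.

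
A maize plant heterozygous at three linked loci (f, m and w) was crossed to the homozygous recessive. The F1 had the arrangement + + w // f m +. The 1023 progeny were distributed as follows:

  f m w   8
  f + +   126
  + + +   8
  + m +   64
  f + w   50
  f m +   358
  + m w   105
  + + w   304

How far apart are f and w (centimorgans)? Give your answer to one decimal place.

12.7 centimorgans

The two rarest classes, + + + and f m w, are the double crossovers. Comparing them with the parentals, only the w allele has switched, so w is the middle locus and the order is f – w – m.
Crossovers in the f–w interval produce the single-crossover classes f + w and + m + (50 + 64 = 114) plus the double crossovers (16).
RF(f–w) = (114 + 16) / 1023 = 130/1023 = 0.1271 → 12.7 centimorgans.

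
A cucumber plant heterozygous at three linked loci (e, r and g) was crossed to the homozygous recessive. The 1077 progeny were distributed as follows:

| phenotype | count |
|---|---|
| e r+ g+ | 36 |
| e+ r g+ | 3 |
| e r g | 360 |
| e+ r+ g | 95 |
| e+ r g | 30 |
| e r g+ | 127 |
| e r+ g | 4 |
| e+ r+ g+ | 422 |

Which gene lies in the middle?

r

The two most frequent reciprocal classes, e r g and e+ r+ g+, are the parental types, so the F1 was e r g / e+ r+ g+.
The two rarest classes, e r+ g and e+ r g+, are the double crossovers. Comparing them with the parentals, only the r allele has switched, so r is the middle locus and the order is e – r – g.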